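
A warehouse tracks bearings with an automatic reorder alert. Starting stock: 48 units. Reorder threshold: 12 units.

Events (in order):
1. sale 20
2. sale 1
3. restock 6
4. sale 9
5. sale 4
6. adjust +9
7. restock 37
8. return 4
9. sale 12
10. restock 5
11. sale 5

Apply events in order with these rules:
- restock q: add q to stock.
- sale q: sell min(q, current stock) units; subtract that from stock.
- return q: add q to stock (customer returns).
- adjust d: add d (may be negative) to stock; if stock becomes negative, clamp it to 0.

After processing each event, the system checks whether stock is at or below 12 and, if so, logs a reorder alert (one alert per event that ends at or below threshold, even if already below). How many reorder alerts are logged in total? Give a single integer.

Processing events:
Start: stock = 48
  Event 1 (sale 20): sell min(20,48)=20. stock: 48 - 20 = 28. total_sold = 20
  Event 2 (sale 1): sell min(1,28)=1. stock: 28 - 1 = 27. total_sold = 21
  Event 3 (restock 6): 27 + 6 = 33
  Event 4 (sale 9): sell min(9,33)=9. stock: 33 - 9 = 24. total_sold = 30
  Event 5 (sale 4): sell min(4,24)=4. stock: 24 - 4 = 20. total_sold = 34
  Event 6 (adjust +9): 20 + 9 = 29
  Event 7 (restock 37): 29 + 37 = 66
  Event 8 (return 4): 66 + 4 = 70
  Event 9 (sale 12): sell min(12,70)=12. stock: 70 - 12 = 58. total_sold = 46
  Event 10 (restock 5): 58 + 5 = 63
  Event 11 (sale 5): sell min(5,63)=5. stock: 63 - 5 = 58. total_sold = 51
Final: stock = 58, total_sold = 51

Checking against threshold 12:
  After event 1: stock=28 > 12
  After event 2: stock=27 > 12
  After event 3: stock=33 > 12
  After event 4: stock=24 > 12
  After event 5: stock=20 > 12
  After event 6: stock=29 > 12
  After event 7: stock=66 > 12
  After event 8: stock=70 > 12
  After event 9: stock=58 > 12
  After event 10: stock=63 > 12
  After event 11: stock=58 > 12
Alert events: []. Count = 0

Answer: 0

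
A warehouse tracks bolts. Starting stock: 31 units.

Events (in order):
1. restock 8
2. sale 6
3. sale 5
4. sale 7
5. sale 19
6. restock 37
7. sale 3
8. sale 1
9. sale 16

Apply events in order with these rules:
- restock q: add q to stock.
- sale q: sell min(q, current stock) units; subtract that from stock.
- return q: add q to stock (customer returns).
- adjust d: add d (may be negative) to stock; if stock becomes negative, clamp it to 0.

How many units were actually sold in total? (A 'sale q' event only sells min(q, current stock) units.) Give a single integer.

Processing events:
Start: stock = 31
  Event 1 (restock 8): 31 + 8 = 39
  Event 2 (sale 6): sell min(6,39)=6. stock: 39 - 6 = 33. total_sold = 6
  Event 3 (sale 5): sell min(5,33)=5. stock: 33 - 5 = 28. total_sold = 11
  Event 4 (sale 7): sell min(7,28)=7. stock: 28 - 7 = 21. total_sold = 18
  Event 5 (sale 19): sell min(19,21)=19. stock: 21 - 19 = 2. total_sold = 37
  Event 6 (restock 37): 2 + 37 = 39
  Event 7 (sale 3): sell min(3,39)=3. stock: 39 - 3 = 36. total_sold = 40
  Event 8 (sale 1): sell min(1,36)=1. stock: 36 - 1 = 35. total_sold = 41
  Event 9 (sale 16): sell min(16,35)=16. stock: 35 - 16 = 19. total_sold = 57
Final: stock = 19, total_sold = 57

Answer: 57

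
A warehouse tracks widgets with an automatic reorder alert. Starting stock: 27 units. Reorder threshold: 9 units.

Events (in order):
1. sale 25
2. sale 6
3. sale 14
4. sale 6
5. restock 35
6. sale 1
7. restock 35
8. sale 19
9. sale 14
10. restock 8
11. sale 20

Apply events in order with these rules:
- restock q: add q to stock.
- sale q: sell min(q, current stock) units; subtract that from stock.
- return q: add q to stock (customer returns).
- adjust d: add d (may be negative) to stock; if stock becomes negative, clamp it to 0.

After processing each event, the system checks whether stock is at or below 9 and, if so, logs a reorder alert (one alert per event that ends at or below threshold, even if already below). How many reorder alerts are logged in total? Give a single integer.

Processing events:
Start: stock = 27
  Event 1 (sale 25): sell min(25,27)=25. stock: 27 - 25 = 2. total_sold = 25
  Event 2 (sale 6): sell min(6,2)=2. stock: 2 - 2 = 0. total_sold = 27
  Event 3 (sale 14): sell min(14,0)=0. stock: 0 - 0 = 0. total_sold = 27
  Event 4 (sale 6): sell min(6,0)=0. stock: 0 - 0 = 0. total_sold = 27
  Event 5 (restock 35): 0 + 35 = 35
  Event 6 (sale 1): sell min(1,35)=1. stock: 35 - 1 = 34. total_sold = 28
  Event 7 (restock 35): 34 + 35 = 69
  Event 8 (sale 19): sell min(19,69)=19. stock: 69 - 19 = 50. total_sold = 47
  Event 9 (sale 14): sell min(14,50)=14. stock: 50 - 14 = 36. total_sold = 61
  Event 10 (restock 8): 36 + 8 = 44
  Event 11 (sale 20): sell min(20,44)=20. stock: 44 - 20 = 24. total_sold = 81
Final: stock = 24, total_sold = 81

Checking against threshold 9:
  After event 1: stock=2 <= 9 -> ALERT
  After event 2: stock=0 <= 9 -> ALERT
  After event 3: stock=0 <= 9 -> ALERT
  After event 4: stock=0 <= 9 -> ALERT
  After event 5: stock=35 > 9
  After event 6: stock=34 > 9
  After event 7: stock=69 > 9
  After event 8: stock=50 > 9
  After event 9: stock=36 > 9
  After event 10: stock=44 > 9
  After event 11: stock=24 > 9
Alert events: [1, 2, 3, 4]. Count = 4

Answer: 4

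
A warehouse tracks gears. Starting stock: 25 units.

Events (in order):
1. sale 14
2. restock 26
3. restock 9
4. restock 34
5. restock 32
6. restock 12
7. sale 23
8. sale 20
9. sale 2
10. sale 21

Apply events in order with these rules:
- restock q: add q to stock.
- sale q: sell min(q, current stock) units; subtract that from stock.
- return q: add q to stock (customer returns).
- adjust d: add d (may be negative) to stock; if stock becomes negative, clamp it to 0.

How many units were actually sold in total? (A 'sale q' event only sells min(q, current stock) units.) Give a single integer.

Answer: 80

Derivation:
Processing events:
Start: stock = 25
  Event 1 (sale 14): sell min(14,25)=14. stock: 25 - 14 = 11. total_sold = 14
  Event 2 (restock 26): 11 + 26 = 37
  Event 3 (restock 9): 37 + 9 = 46
  Event 4 (restock 34): 46 + 34 = 80
  Event 5 (restock 32): 80 + 32 = 112
  Event 6 (restock 12): 112 + 12 = 124
  Event 7 (sale 23): sell min(23,124)=23. stock: 124 - 23 = 101. total_sold = 37
  Event 8 (sale 20): sell min(20,101)=20. stock: 101 - 20 = 81. total_sold = 57
  Event 9 (sale 2): sell min(2,81)=2. stock: 81 - 2 = 79. total_sold = 59
  Event 10 (sale 21): sell min(21,79)=21. stock: 79 - 21 = 58. total_sold = 80
Final: stock = 58, total_sold = 80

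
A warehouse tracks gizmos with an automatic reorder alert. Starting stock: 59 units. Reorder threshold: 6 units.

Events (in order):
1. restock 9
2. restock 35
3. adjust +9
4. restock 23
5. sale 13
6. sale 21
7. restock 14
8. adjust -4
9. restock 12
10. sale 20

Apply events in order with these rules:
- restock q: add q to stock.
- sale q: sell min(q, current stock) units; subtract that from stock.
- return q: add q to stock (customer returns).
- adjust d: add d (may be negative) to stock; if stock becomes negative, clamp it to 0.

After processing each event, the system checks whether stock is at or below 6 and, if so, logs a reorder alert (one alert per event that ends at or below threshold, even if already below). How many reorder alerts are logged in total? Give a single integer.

Processing events:
Start: stock = 59
  Event 1 (restock 9): 59 + 9 = 68
  Event 2 (restock 35): 68 + 35 = 103
  Event 3 (adjust +9): 103 + 9 = 112
  Event 4 (restock 23): 112 + 23 = 135
  Event 5 (sale 13): sell min(13,135)=13. stock: 135 - 13 = 122. total_sold = 13
  Event 6 (sale 21): sell min(21,122)=21. stock: 122 - 21 = 101. total_sold = 34
  Event 7 (restock 14): 101 + 14 = 115
  Event 8 (adjust -4): 115 + -4 = 111
  Event 9 (restock 12): 111 + 12 = 123
  Event 10 (sale 20): sell min(20,123)=20. stock: 123 - 20 = 103. total_sold = 54
Final: stock = 103, total_sold = 54

Checking against threshold 6:
  After event 1: stock=68 > 6
  After event 2: stock=103 > 6
  After event 3: stock=112 > 6
  After event 4: stock=135 > 6
  After event 5: stock=122 > 6
  After event 6: stock=101 > 6
  After event 7: stock=115 > 6
  After event 8: stock=111 > 6
  After event 9: stock=123 > 6
  After event 10: stock=103 > 6
Alert events: []. Count = 0

Answer: 0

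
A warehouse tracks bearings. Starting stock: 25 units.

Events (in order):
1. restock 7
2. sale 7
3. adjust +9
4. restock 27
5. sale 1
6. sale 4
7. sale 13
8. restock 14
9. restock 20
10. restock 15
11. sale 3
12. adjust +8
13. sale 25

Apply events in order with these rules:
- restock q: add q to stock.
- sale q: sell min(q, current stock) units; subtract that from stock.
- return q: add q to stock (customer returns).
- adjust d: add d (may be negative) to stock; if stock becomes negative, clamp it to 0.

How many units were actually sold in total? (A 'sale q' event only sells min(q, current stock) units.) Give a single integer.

Answer: 53

Derivation:
Processing events:
Start: stock = 25
  Event 1 (restock 7): 25 + 7 = 32
  Event 2 (sale 7): sell min(7,32)=7. stock: 32 - 7 = 25. total_sold = 7
  Event 3 (adjust +9): 25 + 9 = 34
  Event 4 (restock 27): 34 + 27 = 61
  Event 5 (sale 1): sell min(1,61)=1. stock: 61 - 1 = 60. total_sold = 8
  Event 6 (sale 4): sell min(4,60)=4. stock: 60 - 4 = 56. total_sold = 12
  Event 7 (sale 13): sell min(13,56)=13. stock: 56 - 13 = 43. total_sold = 25
  Event 8 (restock 14): 43 + 14 = 57
  Event 9 (restock 20): 57 + 20 = 77
  Event 10 (restock 15): 77 + 15 = 92
  Event 11 (sale 3): sell min(3,92)=3. stock: 92 - 3 = 89. total_sold = 28
  Event 12 (adjust +8): 89 + 8 = 97
  Event 13 (sale 25): sell min(25,97)=25. stock: 97 - 25 = 72. total_sold = 53
Final: stock = 72, total_sold = 53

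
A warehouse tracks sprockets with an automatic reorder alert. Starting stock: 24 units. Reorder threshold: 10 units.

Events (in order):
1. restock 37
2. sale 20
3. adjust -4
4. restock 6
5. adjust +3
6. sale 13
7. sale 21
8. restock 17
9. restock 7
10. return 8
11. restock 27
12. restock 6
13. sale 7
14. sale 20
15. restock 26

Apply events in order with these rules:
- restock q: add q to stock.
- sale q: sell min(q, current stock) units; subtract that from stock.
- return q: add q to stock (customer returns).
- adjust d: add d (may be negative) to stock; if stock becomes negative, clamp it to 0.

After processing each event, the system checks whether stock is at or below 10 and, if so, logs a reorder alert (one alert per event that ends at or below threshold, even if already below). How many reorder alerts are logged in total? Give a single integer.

Answer: 0

Derivation:
Processing events:
Start: stock = 24
  Event 1 (restock 37): 24 + 37 = 61
  Event 2 (sale 20): sell min(20,61)=20. stock: 61 - 20 = 41. total_sold = 20
  Event 3 (adjust -4): 41 + -4 = 37
  Event 4 (restock 6): 37 + 6 = 43
  Event 5 (adjust +3): 43 + 3 = 46
  Event 6 (sale 13): sell min(13,46)=13. stock: 46 - 13 = 33. total_sold = 33
  Event 7 (sale 21): sell min(21,33)=21. stock: 33 - 21 = 12. total_sold = 54
  Event 8 (restock 17): 12 + 17 = 29
  Event 9 (restock 7): 29 + 7 = 36
  Event 10 (return 8): 36 + 8 = 44
  Event 11 (restock 27): 44 + 27 = 71
  Event 12 (restock 6): 71 + 6 = 77
  Event 13 (sale 7): sell min(7,77)=7. stock: 77 - 7 = 70. total_sold = 61
  Event 14 (sale 20): sell min(20,70)=20. stock: 70 - 20 = 50. total_sold = 81
  Event 15 (restock 26): 50 + 26 = 76
Final: stock = 76, total_sold = 81

Checking against threshold 10:
  After event 1: stock=61 > 10
  After event 2: stock=41 > 10
  After event 3: stock=37 > 10
  After event 4: stock=43 > 10
  After event 5: stock=46 > 10
  After event 6: stock=33 > 10
  After event 7: stock=12 > 10
  After event 8: stock=29 > 10
  After event 9: stock=36 > 10
  After event 10: stock=44 > 10
  After event 11: stock=71 > 10
  After event 12: stock=77 > 10
  After event 13: stock=70 > 10
  After event 14: stock=50 > 10
  After event 15: stock=76 > 10
Alert events: []. Count = 0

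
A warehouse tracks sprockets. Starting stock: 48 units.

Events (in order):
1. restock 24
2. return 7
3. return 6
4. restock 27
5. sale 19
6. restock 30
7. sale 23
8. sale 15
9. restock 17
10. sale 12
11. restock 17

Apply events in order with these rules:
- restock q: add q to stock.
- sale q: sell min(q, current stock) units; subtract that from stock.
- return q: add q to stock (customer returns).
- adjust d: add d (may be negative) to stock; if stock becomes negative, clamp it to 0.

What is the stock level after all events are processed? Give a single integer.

Answer: 107

Derivation:
Processing events:
Start: stock = 48
  Event 1 (restock 24): 48 + 24 = 72
  Event 2 (return 7): 72 + 7 = 79
  Event 3 (return 6): 79 + 6 = 85
  Event 4 (restock 27): 85 + 27 = 112
  Event 5 (sale 19): sell min(19,112)=19. stock: 112 - 19 = 93. total_sold = 19
  Event 6 (restock 30): 93 + 30 = 123
  Event 7 (sale 23): sell min(23,123)=23. stock: 123 - 23 = 100. total_sold = 42
  Event 8 (sale 15): sell min(15,100)=15. stock: 100 - 15 = 85. total_sold = 57
  Event 9 (restock 17): 85 + 17 = 102
  Event 10 (sale 12): sell min(12,102)=12. stock: 102 - 12 = 90. total_sold = 69
  Event 11 (restock 17): 90 + 17 = 107
Final: stock = 107, total_sold = 69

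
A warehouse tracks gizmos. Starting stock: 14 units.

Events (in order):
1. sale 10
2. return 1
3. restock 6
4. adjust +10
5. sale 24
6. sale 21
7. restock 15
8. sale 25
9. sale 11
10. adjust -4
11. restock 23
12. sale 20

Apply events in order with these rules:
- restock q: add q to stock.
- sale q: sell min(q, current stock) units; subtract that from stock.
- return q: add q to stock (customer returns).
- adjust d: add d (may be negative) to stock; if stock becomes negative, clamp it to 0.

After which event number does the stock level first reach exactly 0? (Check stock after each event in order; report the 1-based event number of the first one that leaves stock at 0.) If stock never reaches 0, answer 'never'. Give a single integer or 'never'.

Answer: 5

Derivation:
Processing events:
Start: stock = 14
  Event 1 (sale 10): sell min(10,14)=10. stock: 14 - 10 = 4. total_sold = 10
  Event 2 (return 1): 4 + 1 = 5
  Event 3 (restock 6): 5 + 6 = 11
  Event 4 (adjust +10): 11 + 10 = 21
  Event 5 (sale 24): sell min(24,21)=21. stock: 21 - 21 = 0. total_sold = 31
  Event 6 (sale 21): sell min(21,0)=0. stock: 0 - 0 = 0. total_sold = 31
  Event 7 (restock 15): 0 + 15 = 15
  Event 8 (sale 25): sell min(25,15)=15. stock: 15 - 15 = 0. total_sold = 46
  Event 9 (sale 11): sell min(11,0)=0. stock: 0 - 0 = 0. total_sold = 46
  Event 10 (adjust -4): 0 + -4 = 0 (clamped to 0)
  Event 11 (restock 23): 0 + 23 = 23
  Event 12 (sale 20): sell min(20,23)=20. stock: 23 - 20 = 3. total_sold = 66
Final: stock = 3, total_sold = 66

First zero at event 5.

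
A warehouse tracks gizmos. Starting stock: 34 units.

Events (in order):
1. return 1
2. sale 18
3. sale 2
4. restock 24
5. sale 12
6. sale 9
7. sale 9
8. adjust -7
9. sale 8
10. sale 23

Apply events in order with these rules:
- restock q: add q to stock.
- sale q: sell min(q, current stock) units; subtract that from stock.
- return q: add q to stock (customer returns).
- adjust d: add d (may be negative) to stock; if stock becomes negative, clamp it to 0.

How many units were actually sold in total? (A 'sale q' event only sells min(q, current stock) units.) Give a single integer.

Processing events:
Start: stock = 34
  Event 1 (return 1): 34 + 1 = 35
  Event 2 (sale 18): sell min(18,35)=18. stock: 35 - 18 = 17. total_sold = 18
  Event 3 (sale 2): sell min(2,17)=2. stock: 17 - 2 = 15. total_sold = 20
  Event 4 (restock 24): 15 + 24 = 39
  Event 5 (sale 12): sell min(12,39)=12. stock: 39 - 12 = 27. total_sold = 32
  Event 6 (sale 9): sell min(9,27)=9. stock: 27 - 9 = 18. total_sold = 41
  Event 7 (sale 9): sell min(9,18)=9. stock: 18 - 9 = 9. total_sold = 50
  Event 8 (adjust -7): 9 + -7 = 2
  Event 9 (sale 8): sell min(8,2)=2. stock: 2 - 2 = 0. total_sold = 52
  Event 10 (sale 23): sell min(23,0)=0. stock: 0 - 0 = 0. total_sold = 52
Final: stock = 0, total_sold = 52

Answer: 52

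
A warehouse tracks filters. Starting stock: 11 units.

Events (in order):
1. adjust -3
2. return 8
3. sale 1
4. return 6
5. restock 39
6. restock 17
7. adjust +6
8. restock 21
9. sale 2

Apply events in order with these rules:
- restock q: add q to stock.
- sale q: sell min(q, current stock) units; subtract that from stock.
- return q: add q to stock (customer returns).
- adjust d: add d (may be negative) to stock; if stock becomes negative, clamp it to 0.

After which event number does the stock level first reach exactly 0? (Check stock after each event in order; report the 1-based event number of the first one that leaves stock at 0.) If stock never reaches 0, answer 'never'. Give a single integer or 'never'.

Processing events:
Start: stock = 11
  Event 1 (adjust -3): 11 + -3 = 8
  Event 2 (return 8): 8 + 8 = 16
  Event 3 (sale 1): sell min(1,16)=1. stock: 16 - 1 = 15. total_sold = 1
  Event 4 (return 6): 15 + 6 = 21
  Event 5 (restock 39): 21 + 39 = 60
  Event 6 (restock 17): 60 + 17 = 77
  Event 7 (adjust +6): 77 + 6 = 83
  Event 8 (restock 21): 83 + 21 = 104
  Event 9 (sale 2): sell min(2,104)=2. stock: 104 - 2 = 102. total_sold = 3
Final: stock = 102, total_sold = 3

Stock never reaches 0.

Answer: never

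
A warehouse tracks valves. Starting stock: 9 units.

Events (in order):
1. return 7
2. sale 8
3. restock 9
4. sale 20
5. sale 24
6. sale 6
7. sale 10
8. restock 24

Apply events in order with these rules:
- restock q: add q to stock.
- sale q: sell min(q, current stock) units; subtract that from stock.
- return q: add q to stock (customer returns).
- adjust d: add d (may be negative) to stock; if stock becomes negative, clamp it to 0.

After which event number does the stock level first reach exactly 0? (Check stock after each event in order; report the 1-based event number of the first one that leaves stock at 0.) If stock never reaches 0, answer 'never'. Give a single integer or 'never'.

Answer: 4

Derivation:
Processing events:
Start: stock = 9
  Event 1 (return 7): 9 + 7 = 16
  Event 2 (sale 8): sell min(8,16)=8. stock: 16 - 8 = 8. total_sold = 8
  Event 3 (restock 9): 8 + 9 = 17
  Event 4 (sale 20): sell min(20,17)=17. stock: 17 - 17 = 0. total_sold = 25
  Event 5 (sale 24): sell min(24,0)=0. stock: 0 - 0 = 0. total_sold = 25
  Event 6 (sale 6): sell min(6,0)=0. stock: 0 - 0 = 0. total_sold = 25
  Event 7 (sale 10): sell min(10,0)=0. stock: 0 - 0 = 0. total_sold = 25
  Event 8 (restock 24): 0 + 24 = 24
Final: stock = 24, total_sold = 25

First zero at event 4.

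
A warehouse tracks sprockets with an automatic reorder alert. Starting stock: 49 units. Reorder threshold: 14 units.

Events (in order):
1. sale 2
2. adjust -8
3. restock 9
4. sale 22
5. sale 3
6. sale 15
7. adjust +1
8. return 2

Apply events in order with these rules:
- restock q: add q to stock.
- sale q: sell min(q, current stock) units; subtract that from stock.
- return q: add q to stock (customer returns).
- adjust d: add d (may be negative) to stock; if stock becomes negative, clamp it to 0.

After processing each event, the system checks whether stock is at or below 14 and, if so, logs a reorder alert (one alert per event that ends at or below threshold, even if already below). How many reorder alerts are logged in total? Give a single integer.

Processing events:
Start: stock = 49
  Event 1 (sale 2): sell min(2,49)=2. stock: 49 - 2 = 47. total_sold = 2
  Event 2 (adjust -8): 47 + -8 = 39
  Event 3 (restock 9): 39 + 9 = 48
  Event 4 (sale 22): sell min(22,48)=22. stock: 48 - 22 = 26. total_sold = 24
  Event 5 (sale 3): sell min(3,26)=3. stock: 26 - 3 = 23. total_sold = 27
  Event 6 (sale 15): sell min(15,23)=15. stock: 23 - 15 = 8. total_sold = 42
  Event 7 (adjust +1): 8 + 1 = 9
  Event 8 (return 2): 9 + 2 = 11
Final: stock = 11, total_sold = 42

Checking against threshold 14:
  After event 1: stock=47 > 14
  After event 2: stock=39 > 14
  After event 3: stock=48 > 14
  After event 4: stock=26 > 14
  After event 5: stock=23 > 14
  After event 6: stock=8 <= 14 -> ALERT
  After event 7: stock=9 <= 14 -> ALERT
  After event 8: stock=11 <= 14 -> ALERT
Alert events: [6, 7, 8]. Count = 3

Answer: 3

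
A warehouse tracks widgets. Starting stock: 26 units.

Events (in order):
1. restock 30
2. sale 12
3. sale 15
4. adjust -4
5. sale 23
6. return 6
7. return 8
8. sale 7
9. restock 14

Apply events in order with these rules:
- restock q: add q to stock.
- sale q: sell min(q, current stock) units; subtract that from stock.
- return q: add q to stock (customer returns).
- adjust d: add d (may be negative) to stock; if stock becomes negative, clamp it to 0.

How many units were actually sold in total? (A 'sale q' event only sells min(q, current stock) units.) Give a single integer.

Answer: 57

Derivation:
Processing events:
Start: stock = 26
  Event 1 (restock 30): 26 + 30 = 56
  Event 2 (sale 12): sell min(12,56)=12. stock: 56 - 12 = 44. total_sold = 12
  Event 3 (sale 15): sell min(15,44)=15. stock: 44 - 15 = 29. total_sold = 27
  Event 4 (adjust -4): 29 + -4 = 25
  Event 5 (sale 23): sell min(23,25)=23. stock: 25 - 23 = 2. total_sold = 50
  Event 6 (return 6): 2 + 6 = 8
  Event 7 (return 8): 8 + 8 = 16
  Event 8 (sale 7): sell min(7,16)=7. stock: 16 - 7 = 9. total_sold = 57
  Event 9 (restock 14): 9 + 14 = 23
Final: stock = 23, total_sold = 57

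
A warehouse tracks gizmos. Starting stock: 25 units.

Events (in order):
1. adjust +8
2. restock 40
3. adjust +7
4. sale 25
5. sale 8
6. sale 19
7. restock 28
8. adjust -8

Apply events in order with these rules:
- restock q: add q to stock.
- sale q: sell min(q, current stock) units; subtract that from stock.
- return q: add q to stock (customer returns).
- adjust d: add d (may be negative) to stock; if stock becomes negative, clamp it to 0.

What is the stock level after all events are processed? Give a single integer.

Processing events:
Start: stock = 25
  Event 1 (adjust +8): 25 + 8 = 33
  Event 2 (restock 40): 33 + 40 = 73
  Event 3 (adjust +7): 73 + 7 = 80
  Event 4 (sale 25): sell min(25,80)=25. stock: 80 - 25 = 55. total_sold = 25
  Event 5 (sale 8): sell min(8,55)=8. stock: 55 - 8 = 47. total_sold = 33
  Event 6 (sale 19): sell min(19,47)=19. stock: 47 - 19 = 28. total_sold = 52
  Event 7 (restock 28): 28 + 28 = 56
  Event 8 (adjust -8): 56 + -8 = 48
Final: stock = 48, total_sold = 52

Answer: 48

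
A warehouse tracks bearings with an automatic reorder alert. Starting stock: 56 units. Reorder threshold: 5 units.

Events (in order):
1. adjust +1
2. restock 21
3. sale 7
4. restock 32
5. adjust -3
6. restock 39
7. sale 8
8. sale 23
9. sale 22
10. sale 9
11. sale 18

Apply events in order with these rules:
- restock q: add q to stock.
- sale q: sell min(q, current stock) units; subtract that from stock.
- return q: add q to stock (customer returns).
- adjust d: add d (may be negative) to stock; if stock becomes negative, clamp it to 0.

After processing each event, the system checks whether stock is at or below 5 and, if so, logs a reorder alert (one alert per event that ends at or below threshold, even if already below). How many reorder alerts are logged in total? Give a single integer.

Answer: 0

Derivation:
Processing events:
Start: stock = 56
  Event 1 (adjust +1): 56 + 1 = 57
  Event 2 (restock 21): 57 + 21 = 78
  Event 3 (sale 7): sell min(7,78)=7. stock: 78 - 7 = 71. total_sold = 7
  Event 4 (restock 32): 71 + 32 = 103
  Event 5 (adjust -3): 103 + -3 = 100
  Event 6 (restock 39): 100 + 39 = 139
  Event 7 (sale 8): sell min(8,139)=8. stock: 139 - 8 = 131. total_sold = 15
  Event 8 (sale 23): sell min(23,131)=23. stock: 131 - 23 = 108. total_sold = 38
  Event 9 (sale 22): sell min(22,108)=22. stock: 108 - 22 = 86. total_sold = 60
  Event 10 (sale 9): sell min(9,86)=9. stock: 86 - 9 = 77. total_sold = 69
  Event 11 (sale 18): sell min(18,77)=18. stock: 77 - 18 = 59. total_sold = 87
Final: stock = 59, total_sold = 87

Checking against threshold 5:
  After event 1: stock=57 > 5
  After event 2: stock=78 > 5
  After event 3: stock=71 > 5
  After event 4: stock=103 > 5
  After event 5: stock=100 > 5
  After event 6: stock=139 > 5
  After event 7: stock=131 > 5
  After event 8: stock=108 > 5
  After event 9: stock=86 > 5
  After event 10: stock=77 > 5
  After event 11: stock=59 > 5
Alert events: []. Count = 0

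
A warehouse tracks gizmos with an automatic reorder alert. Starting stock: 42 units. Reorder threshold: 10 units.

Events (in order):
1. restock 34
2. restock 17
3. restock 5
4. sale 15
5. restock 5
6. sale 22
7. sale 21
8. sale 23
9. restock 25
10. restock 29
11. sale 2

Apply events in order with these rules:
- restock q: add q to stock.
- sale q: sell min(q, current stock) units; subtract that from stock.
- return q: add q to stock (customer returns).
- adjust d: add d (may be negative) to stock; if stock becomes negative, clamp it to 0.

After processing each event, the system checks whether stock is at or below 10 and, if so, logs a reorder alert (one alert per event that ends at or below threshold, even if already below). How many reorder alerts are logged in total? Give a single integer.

Answer: 0

Derivation:
Processing events:
Start: stock = 42
  Event 1 (restock 34): 42 + 34 = 76
  Event 2 (restock 17): 76 + 17 = 93
  Event 3 (restock 5): 93 + 5 = 98
  Event 4 (sale 15): sell min(15,98)=15. stock: 98 - 15 = 83. total_sold = 15
  Event 5 (restock 5): 83 + 5 = 88
  Event 6 (sale 22): sell min(22,88)=22. stock: 88 - 22 = 66. total_sold = 37
  Event 7 (sale 21): sell min(21,66)=21. stock: 66 - 21 = 45. total_sold = 58
  Event 8 (sale 23): sell min(23,45)=23. stock: 45 - 23 = 22. total_sold = 81
  Event 9 (restock 25): 22 + 25 = 47
  Event 10 (restock 29): 47 + 29 = 76
  Event 11 (sale 2): sell min(2,76)=2. stock: 76 - 2 = 74. total_sold = 83
Final: stock = 74, total_sold = 83

Checking against threshold 10:
  After event 1: stock=76 > 10
  After event 2: stock=93 > 10
  After event 3: stock=98 > 10
  After event 4: stock=83 > 10
  After event 5: stock=88 > 10
  After event 6: stock=66 > 10
  After event 7: stock=45 > 10
  After event 8: stock=22 > 10
  After event 9: stock=47 > 10
  After event 10: stock=76 > 10
  After event 11: stock=74 > 10
Alert events: []. Count = 0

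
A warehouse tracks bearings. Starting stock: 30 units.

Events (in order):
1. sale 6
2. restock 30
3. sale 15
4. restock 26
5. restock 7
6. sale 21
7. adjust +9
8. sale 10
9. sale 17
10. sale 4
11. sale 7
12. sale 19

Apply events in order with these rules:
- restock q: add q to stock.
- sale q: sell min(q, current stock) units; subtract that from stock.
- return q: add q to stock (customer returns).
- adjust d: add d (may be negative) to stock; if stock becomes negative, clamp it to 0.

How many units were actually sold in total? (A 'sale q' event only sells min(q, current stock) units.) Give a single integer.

Processing events:
Start: stock = 30
  Event 1 (sale 6): sell min(6,30)=6. stock: 30 - 6 = 24. total_sold = 6
  Event 2 (restock 30): 24 + 30 = 54
  Event 3 (sale 15): sell min(15,54)=15. stock: 54 - 15 = 39. total_sold = 21
  Event 4 (restock 26): 39 + 26 = 65
  Event 5 (restock 7): 65 + 7 = 72
  Event 6 (sale 21): sell min(21,72)=21. stock: 72 - 21 = 51. total_sold = 42
  Event 7 (adjust +9): 51 + 9 = 60
  Event 8 (sale 10): sell min(10,60)=10. stock: 60 - 10 = 50. total_sold = 52
  Event 9 (sale 17): sell min(17,50)=17. stock: 50 - 17 = 33. total_sold = 69
  Event 10 (sale 4): sell min(4,33)=4. stock: 33 - 4 = 29. total_sold = 73
  Event 11 (sale 7): sell min(7,29)=7. stock: 29 - 7 = 22. total_sold = 80
  Event 12 (sale 19): sell min(19,22)=19. stock: 22 - 19 = 3. total_sold = 99
Final: stock = 3, total_sold = 99

Answer: 99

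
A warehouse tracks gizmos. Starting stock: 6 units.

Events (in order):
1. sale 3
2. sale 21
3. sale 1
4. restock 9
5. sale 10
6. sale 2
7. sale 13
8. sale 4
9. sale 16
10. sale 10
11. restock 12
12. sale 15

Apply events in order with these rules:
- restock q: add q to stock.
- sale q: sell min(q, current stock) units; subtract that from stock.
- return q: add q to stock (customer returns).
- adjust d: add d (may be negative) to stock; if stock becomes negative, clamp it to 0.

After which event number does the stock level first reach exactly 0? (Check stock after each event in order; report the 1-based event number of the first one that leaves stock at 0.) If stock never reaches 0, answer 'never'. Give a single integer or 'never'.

Processing events:
Start: stock = 6
  Event 1 (sale 3): sell min(3,6)=3. stock: 6 - 3 = 3. total_sold = 3
  Event 2 (sale 21): sell min(21,3)=3. stock: 3 - 3 = 0. total_sold = 6
  Event 3 (sale 1): sell min(1,0)=0. stock: 0 - 0 = 0. total_sold = 6
  Event 4 (restock 9): 0 + 9 = 9
  Event 5 (sale 10): sell min(10,9)=9. stock: 9 - 9 = 0. total_sold = 15
  Event 6 (sale 2): sell min(2,0)=0. stock: 0 - 0 = 0. total_sold = 15
  Event 7 (sale 13): sell min(13,0)=0. stock: 0 - 0 = 0. total_sold = 15
  Event 8 (sale 4): sell min(4,0)=0. stock: 0 - 0 = 0. total_sold = 15
  Event 9 (sale 16): sell min(16,0)=0. stock: 0 - 0 = 0. total_sold = 15
  Event 10 (sale 10): sell min(10,0)=0. stock: 0 - 0 = 0. total_sold = 15
  Event 11 (restock 12): 0 + 12 = 12
  Event 12 (sale 15): sell min(15,12)=12. stock: 12 - 12 = 0. total_sold = 27
Final: stock = 0, total_sold = 27

First zero at event 2.

Answer: 2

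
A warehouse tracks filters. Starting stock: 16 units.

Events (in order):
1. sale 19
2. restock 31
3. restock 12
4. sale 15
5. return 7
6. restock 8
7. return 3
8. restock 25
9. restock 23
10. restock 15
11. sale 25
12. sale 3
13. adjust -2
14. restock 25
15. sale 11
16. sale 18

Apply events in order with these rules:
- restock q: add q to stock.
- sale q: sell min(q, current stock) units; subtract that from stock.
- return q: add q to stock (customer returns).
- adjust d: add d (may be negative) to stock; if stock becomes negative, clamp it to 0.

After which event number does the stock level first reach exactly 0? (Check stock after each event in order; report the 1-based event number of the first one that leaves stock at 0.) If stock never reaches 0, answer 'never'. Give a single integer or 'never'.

Processing events:
Start: stock = 16
  Event 1 (sale 19): sell min(19,16)=16. stock: 16 - 16 = 0. total_sold = 16
  Event 2 (restock 31): 0 + 31 = 31
  Event 3 (restock 12): 31 + 12 = 43
  Event 4 (sale 15): sell min(15,43)=15. stock: 43 - 15 = 28. total_sold = 31
  Event 5 (return 7): 28 + 7 = 35
  Event 6 (restock 8): 35 + 8 = 43
  Event 7 (return 3): 43 + 3 = 46
  Event 8 (restock 25): 46 + 25 = 71
  Event 9 (restock 23): 71 + 23 = 94
  Event 10 (restock 15): 94 + 15 = 109
  Event 11 (sale 25): sell min(25,109)=25. stock: 109 - 25 = 84. total_sold = 56
  Event 12 (sale 3): sell min(3,84)=3. stock: 84 - 3 = 81. total_sold = 59
  Event 13 (adjust -2): 81 + -2 = 79
  Event 14 (restock 25): 79 + 25 = 104
  Event 15 (sale 11): sell min(11,104)=11. stock: 104 - 11 = 93. total_sold = 70
  Event 16 (sale 18): sell min(18,93)=18. stock: 93 - 18 = 75. total_sold = 88
Final: stock = 75, total_sold = 88

First zero at event 1.

Answer: 1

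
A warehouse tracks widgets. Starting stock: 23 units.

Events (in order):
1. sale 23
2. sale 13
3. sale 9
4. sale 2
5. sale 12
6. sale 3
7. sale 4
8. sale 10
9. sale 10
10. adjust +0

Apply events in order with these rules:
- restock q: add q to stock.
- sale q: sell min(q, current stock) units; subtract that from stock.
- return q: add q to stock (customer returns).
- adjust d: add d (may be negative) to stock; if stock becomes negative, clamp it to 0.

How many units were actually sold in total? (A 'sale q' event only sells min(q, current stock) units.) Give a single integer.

Processing events:
Start: stock = 23
  Event 1 (sale 23): sell min(23,23)=23. stock: 23 - 23 = 0. total_sold = 23
  Event 2 (sale 13): sell min(13,0)=0. stock: 0 - 0 = 0. total_sold = 23
  Event 3 (sale 9): sell min(9,0)=0. stock: 0 - 0 = 0. total_sold = 23
  Event 4 (sale 2): sell min(2,0)=0. stock: 0 - 0 = 0. total_sold = 23
  Event 5 (sale 12): sell min(12,0)=0. stock: 0 - 0 = 0. total_sold = 23
  Event 6 (sale 3): sell min(3,0)=0. stock: 0 - 0 = 0. total_sold = 23
  Event 7 (sale 4): sell min(4,0)=0. stock: 0 - 0 = 0. total_sold = 23
  Event 8 (sale 10): sell min(10,0)=0. stock: 0 - 0 = 0. total_sold = 23
  Event 9 (sale 10): sell min(10,0)=0. stock: 0 - 0 = 0. total_sold = 23
  Event 10 (adjust +0): 0 + 0 = 0
Final: stock = 0, total_sold = 23

Answer: 23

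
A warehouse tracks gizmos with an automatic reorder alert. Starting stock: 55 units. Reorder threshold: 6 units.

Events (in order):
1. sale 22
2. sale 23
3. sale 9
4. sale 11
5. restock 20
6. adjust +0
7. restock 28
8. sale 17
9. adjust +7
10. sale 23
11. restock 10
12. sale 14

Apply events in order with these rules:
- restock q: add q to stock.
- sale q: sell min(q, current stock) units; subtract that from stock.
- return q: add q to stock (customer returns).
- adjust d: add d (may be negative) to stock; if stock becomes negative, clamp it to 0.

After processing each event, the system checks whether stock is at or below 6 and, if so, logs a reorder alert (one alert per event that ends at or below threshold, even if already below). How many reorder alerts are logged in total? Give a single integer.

Answer: 2

Derivation:
Processing events:
Start: stock = 55
  Event 1 (sale 22): sell min(22,55)=22. stock: 55 - 22 = 33. total_sold = 22
  Event 2 (sale 23): sell min(23,33)=23. stock: 33 - 23 = 10. total_sold = 45
  Event 3 (sale 9): sell min(9,10)=9. stock: 10 - 9 = 1. total_sold = 54
  Event 4 (sale 11): sell min(11,1)=1. stock: 1 - 1 = 0. total_sold = 55
  Event 5 (restock 20): 0 + 20 = 20
  Event 6 (adjust +0): 20 + 0 = 20
  Event 7 (restock 28): 20 + 28 = 48
  Event 8 (sale 17): sell min(17,48)=17. stock: 48 - 17 = 31. total_sold = 72
  Event 9 (adjust +7): 31 + 7 = 38
  Event 10 (sale 23): sell min(23,38)=23. stock: 38 - 23 = 15. total_sold = 95
  Event 11 (restock 10): 15 + 10 = 25
  Event 12 (sale 14): sell min(14,25)=14. stock: 25 - 14 = 11. total_sold = 109
Final: stock = 11, total_sold = 109

Checking against threshold 6:
  After event 1: stock=33 > 6
  After event 2: stock=10 > 6
  After event 3: stock=1 <= 6 -> ALERT
  After event 4: stock=0 <= 6 -> ALERT
  After event 5: stock=20 > 6
  After event 6: stock=20 > 6
  After event 7: stock=48 > 6
  After event 8: stock=31 > 6
  After event 9: stock=38 > 6
  After event 10: stock=15 > 6
  After event 11: stock=25 > 6
  After event 12: stock=11 > 6
Alert events: [3, 4]. Count = 2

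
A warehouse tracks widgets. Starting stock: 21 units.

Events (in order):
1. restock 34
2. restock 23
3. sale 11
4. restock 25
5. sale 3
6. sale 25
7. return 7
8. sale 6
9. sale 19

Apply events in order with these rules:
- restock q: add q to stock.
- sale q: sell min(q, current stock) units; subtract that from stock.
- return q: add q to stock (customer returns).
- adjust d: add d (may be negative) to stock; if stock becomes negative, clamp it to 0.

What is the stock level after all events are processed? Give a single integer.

Answer: 46

Derivation:
Processing events:
Start: stock = 21
  Event 1 (restock 34): 21 + 34 = 55
  Event 2 (restock 23): 55 + 23 = 78
  Event 3 (sale 11): sell min(11,78)=11. stock: 78 - 11 = 67. total_sold = 11
  Event 4 (restock 25): 67 + 25 = 92
  Event 5 (sale 3): sell min(3,92)=3. stock: 92 - 3 = 89. total_sold = 14
  Event 6 (sale 25): sell min(25,89)=25. stock: 89 - 25 = 64. total_sold = 39
  Event 7 (return 7): 64 + 7 = 71
  Event 8 (sale 6): sell min(6,71)=6. stock: 71 - 6 = 65. total_sold = 45
  Event 9 (sale 19): sell min(19,65)=19. stock: 65 - 19 = 46. total_sold = 64
Final: stock = 46, total_sold = 64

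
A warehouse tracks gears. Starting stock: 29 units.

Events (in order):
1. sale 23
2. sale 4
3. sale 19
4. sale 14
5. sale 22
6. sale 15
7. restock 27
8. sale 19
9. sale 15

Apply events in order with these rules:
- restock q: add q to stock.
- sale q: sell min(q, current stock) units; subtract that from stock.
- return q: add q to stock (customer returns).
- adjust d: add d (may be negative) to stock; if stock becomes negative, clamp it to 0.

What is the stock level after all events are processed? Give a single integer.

Processing events:
Start: stock = 29
  Event 1 (sale 23): sell min(23,29)=23. stock: 29 - 23 = 6. total_sold = 23
  Event 2 (sale 4): sell min(4,6)=4. stock: 6 - 4 = 2. total_sold = 27
  Event 3 (sale 19): sell min(19,2)=2. stock: 2 - 2 = 0. total_sold = 29
  Event 4 (sale 14): sell min(14,0)=0. stock: 0 - 0 = 0. total_sold = 29
  Event 5 (sale 22): sell min(22,0)=0. stock: 0 - 0 = 0. total_sold = 29
  Event 6 (sale 15): sell min(15,0)=0. stock: 0 - 0 = 0. total_sold = 29
  Event 7 (restock 27): 0 + 27 = 27
  Event 8 (sale 19): sell min(19,27)=19. stock: 27 - 19 = 8. total_sold = 48
  Event 9 (sale 15): sell min(15,8)=8. stock: 8 - 8 = 0. total_sold = 56
Final: stock = 0, total_sold = 56

Answer: 0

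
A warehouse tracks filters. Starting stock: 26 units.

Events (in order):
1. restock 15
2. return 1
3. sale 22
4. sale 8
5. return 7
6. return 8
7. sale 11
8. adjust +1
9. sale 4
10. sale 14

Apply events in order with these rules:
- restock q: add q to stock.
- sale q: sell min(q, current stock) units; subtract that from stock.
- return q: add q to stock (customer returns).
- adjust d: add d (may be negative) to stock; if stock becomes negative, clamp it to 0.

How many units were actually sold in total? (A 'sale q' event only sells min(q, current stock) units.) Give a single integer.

Answer: 58

Derivation:
Processing events:
Start: stock = 26
  Event 1 (restock 15): 26 + 15 = 41
  Event 2 (return 1): 41 + 1 = 42
  Event 3 (sale 22): sell min(22,42)=22. stock: 42 - 22 = 20. total_sold = 22
  Event 4 (sale 8): sell min(8,20)=8. stock: 20 - 8 = 12. total_sold = 30
  Event 5 (return 7): 12 + 7 = 19
  Event 6 (return 8): 19 + 8 = 27
  Event 7 (sale 11): sell min(11,27)=11. stock: 27 - 11 = 16. total_sold = 41
  Event 8 (adjust +1): 16 + 1 = 17
  Event 9 (sale 4): sell min(4,17)=4. stock: 17 - 4 = 13. total_sold = 45
  Event 10 (sale 14): sell min(14,13)=13. stock: 13 - 13 = 0. total_sold = 58
Final: stock = 0, total_sold = 58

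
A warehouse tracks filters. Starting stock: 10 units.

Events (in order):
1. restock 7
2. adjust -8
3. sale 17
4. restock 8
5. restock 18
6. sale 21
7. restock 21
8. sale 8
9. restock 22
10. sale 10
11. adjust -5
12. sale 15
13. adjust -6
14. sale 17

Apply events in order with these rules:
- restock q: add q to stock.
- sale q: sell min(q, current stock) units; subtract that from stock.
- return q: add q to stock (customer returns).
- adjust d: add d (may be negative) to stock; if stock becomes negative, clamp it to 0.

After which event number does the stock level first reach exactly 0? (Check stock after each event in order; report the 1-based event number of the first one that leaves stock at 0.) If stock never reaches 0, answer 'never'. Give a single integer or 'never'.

Processing events:
Start: stock = 10
  Event 1 (restock 7): 10 + 7 = 17
  Event 2 (adjust -8): 17 + -8 = 9
  Event 3 (sale 17): sell min(17,9)=9. stock: 9 - 9 = 0. total_sold = 9
  Event 4 (restock 8): 0 + 8 = 8
  Event 5 (restock 18): 8 + 18 = 26
  Event 6 (sale 21): sell min(21,26)=21. stock: 26 - 21 = 5. total_sold = 30
  Event 7 (restock 21): 5 + 21 = 26
  Event 8 (sale 8): sell min(8,26)=8. stock: 26 - 8 = 18. total_sold = 38
  Event 9 (restock 22): 18 + 22 = 40
  Event 10 (sale 10): sell min(10,40)=10. stock: 40 - 10 = 30. total_sold = 48
  Event 11 (adjust -5): 30 + -5 = 25
  Event 12 (sale 15): sell min(15,25)=15. stock: 25 - 15 = 10. total_sold = 63
  Event 13 (adjust -6): 10 + -6 = 4
  Event 14 (sale 17): sell min(17,4)=4. stock: 4 - 4 = 0. total_sold = 67
Final: stock = 0, total_sold = 67

First zero at event 3.

Answer: 3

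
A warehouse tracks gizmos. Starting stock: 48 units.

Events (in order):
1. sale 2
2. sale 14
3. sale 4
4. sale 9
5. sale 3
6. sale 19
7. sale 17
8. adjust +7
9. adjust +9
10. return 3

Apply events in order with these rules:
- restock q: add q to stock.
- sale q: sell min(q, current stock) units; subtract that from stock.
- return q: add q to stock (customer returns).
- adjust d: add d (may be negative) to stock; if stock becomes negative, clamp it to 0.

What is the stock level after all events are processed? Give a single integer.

Processing events:
Start: stock = 48
  Event 1 (sale 2): sell min(2,48)=2. stock: 48 - 2 = 46. total_sold = 2
  Event 2 (sale 14): sell min(14,46)=14. stock: 46 - 14 = 32. total_sold = 16
  Event 3 (sale 4): sell min(4,32)=4. stock: 32 - 4 = 28. total_sold = 20
  Event 4 (sale 9): sell min(9,28)=9. stock: 28 - 9 = 19. total_sold = 29
  Event 5 (sale 3): sell min(3,19)=3. stock: 19 - 3 = 16. total_sold = 32
  Event 6 (sale 19): sell min(19,16)=16. stock: 16 - 16 = 0. total_sold = 48
  Event 7 (sale 17): sell min(17,0)=0. stock: 0 - 0 = 0. total_sold = 48
  Event 8 (adjust +7): 0 + 7 = 7
  Event 9 (adjust +9): 7 + 9 = 16
  Event 10 (return 3): 16 + 3 = 19
Final: stock = 19, total_sold = 48

Answer: 19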